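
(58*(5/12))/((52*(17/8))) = 145/663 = 0.22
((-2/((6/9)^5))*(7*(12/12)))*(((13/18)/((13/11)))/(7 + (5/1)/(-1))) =-2079/64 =-32.48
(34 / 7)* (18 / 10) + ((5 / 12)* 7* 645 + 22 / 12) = 794567 / 420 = 1891.83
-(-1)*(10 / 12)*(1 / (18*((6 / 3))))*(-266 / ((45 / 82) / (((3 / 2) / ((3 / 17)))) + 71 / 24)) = -927010 / 455103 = -2.04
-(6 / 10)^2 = -9 / 25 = -0.36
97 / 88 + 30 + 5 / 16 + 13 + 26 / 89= 44.71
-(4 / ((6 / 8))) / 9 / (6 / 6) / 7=-0.08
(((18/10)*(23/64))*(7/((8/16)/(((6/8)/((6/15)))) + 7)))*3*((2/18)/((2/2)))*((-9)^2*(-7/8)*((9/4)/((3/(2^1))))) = -2464749/111616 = -22.08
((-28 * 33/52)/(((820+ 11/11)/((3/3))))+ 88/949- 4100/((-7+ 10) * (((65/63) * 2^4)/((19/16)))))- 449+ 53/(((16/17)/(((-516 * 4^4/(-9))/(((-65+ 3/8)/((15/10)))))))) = -508671817135411/25779820352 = -19731.39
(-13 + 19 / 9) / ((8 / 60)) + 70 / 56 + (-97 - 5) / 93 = -30323 / 372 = -81.51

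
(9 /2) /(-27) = -1 /6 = -0.17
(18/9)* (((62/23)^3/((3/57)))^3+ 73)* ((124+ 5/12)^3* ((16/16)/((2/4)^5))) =309005384020691938110137414819/48631121859501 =6354066536104841.10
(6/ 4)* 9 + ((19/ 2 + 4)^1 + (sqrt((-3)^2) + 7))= 37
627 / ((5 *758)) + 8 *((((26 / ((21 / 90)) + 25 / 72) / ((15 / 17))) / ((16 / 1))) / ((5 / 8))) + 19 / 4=152228513 / 1432620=106.26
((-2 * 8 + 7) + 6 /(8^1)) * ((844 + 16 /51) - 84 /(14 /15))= -211585 /34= -6223.09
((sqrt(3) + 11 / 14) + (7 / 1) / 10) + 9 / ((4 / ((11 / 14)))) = sqrt(3) + 911 / 280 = 4.99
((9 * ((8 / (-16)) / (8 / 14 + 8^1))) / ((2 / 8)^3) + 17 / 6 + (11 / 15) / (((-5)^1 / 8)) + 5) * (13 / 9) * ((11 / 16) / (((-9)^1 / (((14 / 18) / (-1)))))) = -449449 / 194400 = -2.31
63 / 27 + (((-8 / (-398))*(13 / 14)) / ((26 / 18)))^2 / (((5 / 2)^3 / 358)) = 1700676683 / 727668375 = 2.34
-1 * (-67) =67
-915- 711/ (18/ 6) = -1152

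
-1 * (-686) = 686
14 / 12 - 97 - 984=-6479 / 6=-1079.83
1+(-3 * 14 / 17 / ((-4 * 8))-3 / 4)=89 / 272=0.33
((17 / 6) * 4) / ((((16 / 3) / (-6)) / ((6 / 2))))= -153 / 4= -38.25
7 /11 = 0.64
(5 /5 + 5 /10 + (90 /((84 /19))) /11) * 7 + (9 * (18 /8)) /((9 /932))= 23325 /11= 2120.45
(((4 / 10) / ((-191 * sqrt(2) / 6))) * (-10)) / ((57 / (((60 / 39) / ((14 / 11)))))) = 440 * sqrt(2) / 330239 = 0.00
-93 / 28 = -3.32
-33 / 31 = -1.06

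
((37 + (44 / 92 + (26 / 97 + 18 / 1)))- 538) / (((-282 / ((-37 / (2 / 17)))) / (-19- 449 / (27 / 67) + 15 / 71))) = 122486030691521 / 201010869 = 609350.29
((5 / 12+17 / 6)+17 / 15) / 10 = 263 / 600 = 0.44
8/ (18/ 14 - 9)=-1.04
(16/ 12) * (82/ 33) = 328/ 99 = 3.31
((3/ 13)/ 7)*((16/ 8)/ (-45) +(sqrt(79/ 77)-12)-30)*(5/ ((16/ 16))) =-1892/ 273 +15*sqrt(6083)/ 7007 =-6.76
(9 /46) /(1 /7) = 1.37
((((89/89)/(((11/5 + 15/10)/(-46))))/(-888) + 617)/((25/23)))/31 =116567519/6365850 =18.31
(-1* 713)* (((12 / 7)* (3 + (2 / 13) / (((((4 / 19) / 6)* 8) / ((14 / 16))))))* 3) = -18577215 / 1456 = -12759.08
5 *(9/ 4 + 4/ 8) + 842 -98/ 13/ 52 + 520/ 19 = 11340911/ 12844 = 882.97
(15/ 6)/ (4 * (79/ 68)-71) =-85/ 2256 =-0.04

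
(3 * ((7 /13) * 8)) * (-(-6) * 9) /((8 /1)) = 1134 /13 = 87.23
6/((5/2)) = 12/5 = 2.40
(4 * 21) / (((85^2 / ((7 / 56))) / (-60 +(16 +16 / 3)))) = -0.06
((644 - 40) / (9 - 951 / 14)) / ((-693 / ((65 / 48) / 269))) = 1963 / 26364690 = 0.00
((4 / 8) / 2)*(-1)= -0.25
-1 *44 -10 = -54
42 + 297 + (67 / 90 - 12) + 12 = 339.74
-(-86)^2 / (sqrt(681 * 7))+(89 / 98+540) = 53009 / 98 - 7396 * sqrt(4767) / 4767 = 433.79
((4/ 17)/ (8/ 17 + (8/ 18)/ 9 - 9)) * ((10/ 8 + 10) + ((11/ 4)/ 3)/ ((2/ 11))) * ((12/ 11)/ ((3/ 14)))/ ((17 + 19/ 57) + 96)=-13041/ 642235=-0.02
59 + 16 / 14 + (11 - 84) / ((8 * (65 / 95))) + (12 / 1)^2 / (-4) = 7867 / 728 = 10.81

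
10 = 10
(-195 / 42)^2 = 4225 / 196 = 21.56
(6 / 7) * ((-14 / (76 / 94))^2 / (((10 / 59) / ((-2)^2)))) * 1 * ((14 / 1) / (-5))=-153269256 / 9025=-16982.74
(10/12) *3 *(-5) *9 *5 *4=-2250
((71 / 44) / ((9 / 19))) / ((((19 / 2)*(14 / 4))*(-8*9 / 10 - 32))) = -355 / 135828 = -0.00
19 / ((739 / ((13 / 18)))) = 247 / 13302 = 0.02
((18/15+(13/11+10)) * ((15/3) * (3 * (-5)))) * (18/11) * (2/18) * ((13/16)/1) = -137.18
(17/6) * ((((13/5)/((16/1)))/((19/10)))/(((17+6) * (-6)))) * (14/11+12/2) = -1105/86526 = -0.01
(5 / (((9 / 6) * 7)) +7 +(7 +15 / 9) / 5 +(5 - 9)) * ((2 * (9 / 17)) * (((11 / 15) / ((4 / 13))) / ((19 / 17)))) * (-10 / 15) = -78221 / 9975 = -7.84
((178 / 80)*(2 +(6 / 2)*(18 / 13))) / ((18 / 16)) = 1424 / 117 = 12.17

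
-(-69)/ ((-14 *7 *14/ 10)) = -345/ 686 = -0.50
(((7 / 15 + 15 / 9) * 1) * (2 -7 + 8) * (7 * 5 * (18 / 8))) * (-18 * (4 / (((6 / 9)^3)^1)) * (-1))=122472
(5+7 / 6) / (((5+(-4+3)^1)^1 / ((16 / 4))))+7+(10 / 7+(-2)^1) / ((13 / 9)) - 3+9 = 10249 / 546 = 18.77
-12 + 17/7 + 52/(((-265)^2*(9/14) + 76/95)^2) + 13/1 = 239681856649864/69907207669327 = 3.43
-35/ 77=-5/ 11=-0.45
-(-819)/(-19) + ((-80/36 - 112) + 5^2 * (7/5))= -20918/171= -122.33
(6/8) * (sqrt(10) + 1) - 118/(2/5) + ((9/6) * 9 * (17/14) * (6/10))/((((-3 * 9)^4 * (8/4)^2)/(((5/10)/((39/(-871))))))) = -6486730619/22044960 + 3 * sqrt(10)/4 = -291.88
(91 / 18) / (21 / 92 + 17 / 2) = 4186 / 7227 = 0.58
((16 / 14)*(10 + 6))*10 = 1280 / 7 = 182.86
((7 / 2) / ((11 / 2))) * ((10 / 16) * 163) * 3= 194.49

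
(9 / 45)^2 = 1 / 25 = 0.04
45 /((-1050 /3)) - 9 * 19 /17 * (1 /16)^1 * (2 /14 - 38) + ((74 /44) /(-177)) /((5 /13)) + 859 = 467435527 /529584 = 882.65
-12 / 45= -4 / 15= -0.27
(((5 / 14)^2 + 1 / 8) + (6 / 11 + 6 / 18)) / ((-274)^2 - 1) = 2927 / 194234040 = 0.00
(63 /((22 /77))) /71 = 441 /142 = 3.11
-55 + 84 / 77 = -593 / 11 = -53.91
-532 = -532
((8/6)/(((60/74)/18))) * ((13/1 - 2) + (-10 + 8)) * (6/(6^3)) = 37/5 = 7.40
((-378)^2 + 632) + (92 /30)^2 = 32293216 /225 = 143525.40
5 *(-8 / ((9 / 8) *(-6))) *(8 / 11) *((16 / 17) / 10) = 2048 / 5049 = 0.41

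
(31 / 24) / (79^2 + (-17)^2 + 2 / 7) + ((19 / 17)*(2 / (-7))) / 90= -6560879 / 1958302080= -0.00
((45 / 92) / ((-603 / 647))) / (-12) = 3235 / 73968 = 0.04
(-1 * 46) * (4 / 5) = -184 / 5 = -36.80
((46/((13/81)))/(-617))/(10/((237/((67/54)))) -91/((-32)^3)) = -781276741632/92719463369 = -8.43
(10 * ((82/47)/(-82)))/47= -10/2209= -0.00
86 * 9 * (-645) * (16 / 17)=-7987680 / 17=-469863.53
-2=-2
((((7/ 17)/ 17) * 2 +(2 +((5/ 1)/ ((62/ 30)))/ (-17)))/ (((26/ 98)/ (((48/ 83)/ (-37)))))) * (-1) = 40165104/ 357670157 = 0.11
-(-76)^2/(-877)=6.59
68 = 68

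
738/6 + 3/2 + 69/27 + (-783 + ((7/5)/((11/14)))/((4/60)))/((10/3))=-49414/495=-99.83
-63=-63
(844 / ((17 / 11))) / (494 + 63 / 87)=269236 / 243899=1.10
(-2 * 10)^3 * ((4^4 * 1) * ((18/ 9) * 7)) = -28672000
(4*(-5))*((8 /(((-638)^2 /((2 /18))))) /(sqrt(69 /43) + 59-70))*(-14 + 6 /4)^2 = 0.00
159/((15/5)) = 53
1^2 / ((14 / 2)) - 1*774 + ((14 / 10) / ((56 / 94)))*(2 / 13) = -703881 / 910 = -773.50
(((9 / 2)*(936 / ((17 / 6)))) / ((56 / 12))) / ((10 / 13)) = 246402 / 595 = 414.12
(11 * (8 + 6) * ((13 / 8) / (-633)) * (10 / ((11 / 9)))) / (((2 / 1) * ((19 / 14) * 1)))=-9555 / 8018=-1.19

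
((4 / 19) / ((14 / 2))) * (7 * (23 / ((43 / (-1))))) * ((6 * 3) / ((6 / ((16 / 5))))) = -4416 / 4085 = -1.08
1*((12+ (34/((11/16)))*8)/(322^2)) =1121/285131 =0.00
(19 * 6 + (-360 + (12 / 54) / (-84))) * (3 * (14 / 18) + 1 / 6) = -464945 / 756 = -615.01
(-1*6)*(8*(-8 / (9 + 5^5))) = 192 / 1567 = 0.12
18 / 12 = 3 / 2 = 1.50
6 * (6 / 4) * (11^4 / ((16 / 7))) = 922383 / 16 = 57648.94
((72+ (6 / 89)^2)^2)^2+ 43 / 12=1269816587260210932455275 / 47239065668424972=26880645.70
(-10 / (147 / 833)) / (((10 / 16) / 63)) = -5712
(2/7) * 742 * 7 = 1484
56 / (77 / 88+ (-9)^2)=448 / 655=0.68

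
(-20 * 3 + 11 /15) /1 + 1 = -874 /15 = -58.27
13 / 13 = 1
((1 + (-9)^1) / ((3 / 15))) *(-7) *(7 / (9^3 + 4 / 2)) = 1960 / 731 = 2.68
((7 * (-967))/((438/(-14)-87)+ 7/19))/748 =900277/11730884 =0.08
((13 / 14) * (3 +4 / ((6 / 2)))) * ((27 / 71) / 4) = 1521 / 3976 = 0.38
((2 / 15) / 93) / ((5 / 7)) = 14 / 6975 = 0.00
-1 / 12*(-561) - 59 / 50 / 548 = 1280891 / 27400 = 46.75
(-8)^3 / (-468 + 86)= 256 / 191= 1.34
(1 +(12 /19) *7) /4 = 103 /76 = 1.36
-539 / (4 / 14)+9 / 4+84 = -7201 / 4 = -1800.25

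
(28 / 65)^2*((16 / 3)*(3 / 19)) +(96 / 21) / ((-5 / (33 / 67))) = -11070944 / 37648975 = -0.29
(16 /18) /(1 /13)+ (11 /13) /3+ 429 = 51578 /117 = 440.84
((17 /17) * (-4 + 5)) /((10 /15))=3 /2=1.50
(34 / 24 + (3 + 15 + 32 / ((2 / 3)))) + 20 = 1049 / 12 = 87.42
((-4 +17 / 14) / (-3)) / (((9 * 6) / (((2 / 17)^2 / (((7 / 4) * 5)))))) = 0.00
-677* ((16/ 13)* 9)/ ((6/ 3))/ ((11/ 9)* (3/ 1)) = -146232/ 143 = -1022.60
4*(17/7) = 68/7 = 9.71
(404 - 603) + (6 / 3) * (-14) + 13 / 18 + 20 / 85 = -69169 / 306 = -226.04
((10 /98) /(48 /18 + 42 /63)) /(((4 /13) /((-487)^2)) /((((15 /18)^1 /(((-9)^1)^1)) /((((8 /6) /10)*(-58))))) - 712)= -231239775 /5378328028304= -0.00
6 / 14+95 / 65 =172 / 91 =1.89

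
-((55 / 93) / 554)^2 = -3025 / 2654516484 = -0.00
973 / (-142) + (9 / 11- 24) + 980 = 1483847 / 1562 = 949.97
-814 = -814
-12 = -12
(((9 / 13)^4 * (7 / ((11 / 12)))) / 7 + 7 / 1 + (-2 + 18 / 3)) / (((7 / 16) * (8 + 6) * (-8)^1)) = -3534613 / 15394379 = -0.23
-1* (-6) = 6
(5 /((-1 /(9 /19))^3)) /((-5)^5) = 729 /4286875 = 0.00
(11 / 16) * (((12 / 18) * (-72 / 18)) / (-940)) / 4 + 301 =6790571 / 22560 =301.00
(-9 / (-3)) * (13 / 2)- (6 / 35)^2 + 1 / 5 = 48193 / 2450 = 19.67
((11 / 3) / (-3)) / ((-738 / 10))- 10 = -33155 / 3321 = -9.98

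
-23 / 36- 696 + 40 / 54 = -75157 / 108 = -695.90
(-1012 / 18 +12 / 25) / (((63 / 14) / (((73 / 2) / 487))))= -915566 / 986175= -0.93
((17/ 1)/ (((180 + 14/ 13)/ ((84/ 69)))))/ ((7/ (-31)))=-0.51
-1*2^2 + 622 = 618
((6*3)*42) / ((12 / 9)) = 567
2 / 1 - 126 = -124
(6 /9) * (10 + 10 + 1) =14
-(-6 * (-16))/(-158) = 48/79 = 0.61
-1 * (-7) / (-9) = -7 / 9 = -0.78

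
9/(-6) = -3/2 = -1.50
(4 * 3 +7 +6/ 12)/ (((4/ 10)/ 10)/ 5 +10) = 1625/ 834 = 1.95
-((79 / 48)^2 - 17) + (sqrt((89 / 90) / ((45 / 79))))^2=8308543 / 518400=16.03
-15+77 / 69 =-958 / 69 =-13.88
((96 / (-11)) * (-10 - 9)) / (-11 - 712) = -0.23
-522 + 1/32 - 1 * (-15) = -506.97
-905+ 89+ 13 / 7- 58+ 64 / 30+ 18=-89461 / 105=-852.01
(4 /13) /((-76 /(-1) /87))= 87 /247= 0.35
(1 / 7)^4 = 0.00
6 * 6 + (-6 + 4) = 34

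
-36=-36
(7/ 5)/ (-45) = -7/ 225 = -0.03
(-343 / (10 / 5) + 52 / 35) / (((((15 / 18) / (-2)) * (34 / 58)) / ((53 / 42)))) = 18291837 / 20825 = 878.36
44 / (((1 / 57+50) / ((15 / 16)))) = 9405 / 11404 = 0.82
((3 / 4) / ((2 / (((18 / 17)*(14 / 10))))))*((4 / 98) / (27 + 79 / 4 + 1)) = 54 / 113645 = 0.00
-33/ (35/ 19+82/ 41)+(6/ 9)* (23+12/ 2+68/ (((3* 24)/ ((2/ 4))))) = 11.06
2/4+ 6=6.50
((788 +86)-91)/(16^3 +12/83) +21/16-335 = -333.50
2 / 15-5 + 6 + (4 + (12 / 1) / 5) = 113 / 15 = 7.53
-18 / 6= -3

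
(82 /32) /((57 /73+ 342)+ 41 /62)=92783 /12435352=0.01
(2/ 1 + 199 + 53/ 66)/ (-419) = -13319/ 27654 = -0.48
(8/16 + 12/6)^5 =3125/32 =97.66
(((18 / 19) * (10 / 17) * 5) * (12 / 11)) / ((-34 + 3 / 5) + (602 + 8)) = 18000 / 3414433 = 0.01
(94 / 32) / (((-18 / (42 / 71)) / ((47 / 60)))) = -15463 / 204480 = -0.08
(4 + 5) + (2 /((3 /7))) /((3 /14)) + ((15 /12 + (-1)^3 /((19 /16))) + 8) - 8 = 21331 /684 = 31.19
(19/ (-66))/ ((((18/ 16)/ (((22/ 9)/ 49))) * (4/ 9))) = -38/ 1323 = -0.03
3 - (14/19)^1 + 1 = 62/19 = 3.26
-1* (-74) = 74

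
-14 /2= -7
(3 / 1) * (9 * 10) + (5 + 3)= 278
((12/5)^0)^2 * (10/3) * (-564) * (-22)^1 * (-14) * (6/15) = -231616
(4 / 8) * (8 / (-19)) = -4 / 19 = -0.21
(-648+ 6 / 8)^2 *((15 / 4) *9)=904894335 / 64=14138973.98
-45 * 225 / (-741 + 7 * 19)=10125 / 608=16.65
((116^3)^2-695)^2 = 5936027038444735593938641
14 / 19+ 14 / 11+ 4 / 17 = 7976 / 3553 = 2.24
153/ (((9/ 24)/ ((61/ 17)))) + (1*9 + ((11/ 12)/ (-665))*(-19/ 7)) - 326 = 3372191/ 2940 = 1147.00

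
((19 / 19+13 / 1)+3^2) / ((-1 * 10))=-23 / 10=-2.30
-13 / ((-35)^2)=-13 / 1225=-0.01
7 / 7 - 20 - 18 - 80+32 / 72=-1049 / 9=-116.56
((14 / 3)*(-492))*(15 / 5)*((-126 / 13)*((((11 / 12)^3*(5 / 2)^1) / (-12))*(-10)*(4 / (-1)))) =-66849475 / 156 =-428522.28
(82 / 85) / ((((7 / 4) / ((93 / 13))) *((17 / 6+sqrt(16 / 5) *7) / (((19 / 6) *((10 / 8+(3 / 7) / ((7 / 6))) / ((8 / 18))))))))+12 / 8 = 75765696 / 119407561+2480295492 *sqrt(5) / 1449948955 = 4.46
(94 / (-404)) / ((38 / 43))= -2021 / 7676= -0.26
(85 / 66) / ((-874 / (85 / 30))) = -1445 / 346104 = -0.00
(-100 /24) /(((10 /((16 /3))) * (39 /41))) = -820 /351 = -2.34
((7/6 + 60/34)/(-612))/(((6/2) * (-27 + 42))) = -299/2809080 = -0.00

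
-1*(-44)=44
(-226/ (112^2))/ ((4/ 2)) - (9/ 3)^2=-113009/ 12544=-9.01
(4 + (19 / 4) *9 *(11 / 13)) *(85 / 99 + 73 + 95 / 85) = 263600465 / 87516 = 3012.03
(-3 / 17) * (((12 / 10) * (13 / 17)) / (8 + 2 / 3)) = -27 / 1445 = -0.02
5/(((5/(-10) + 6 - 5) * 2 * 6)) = 5/6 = 0.83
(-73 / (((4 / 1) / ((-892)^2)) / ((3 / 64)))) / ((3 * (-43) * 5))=3630217 / 3440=1055.30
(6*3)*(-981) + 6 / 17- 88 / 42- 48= -17707.74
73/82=0.89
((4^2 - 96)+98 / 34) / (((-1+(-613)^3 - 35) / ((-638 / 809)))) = -836418 / 3167954493049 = -0.00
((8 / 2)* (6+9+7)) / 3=29.33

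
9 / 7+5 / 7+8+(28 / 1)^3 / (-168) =-120.67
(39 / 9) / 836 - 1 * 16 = -40115 / 2508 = -15.99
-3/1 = -3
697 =697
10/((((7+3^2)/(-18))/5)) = -225/4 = -56.25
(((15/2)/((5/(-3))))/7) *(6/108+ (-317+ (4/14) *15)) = 39395/196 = 200.99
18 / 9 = 2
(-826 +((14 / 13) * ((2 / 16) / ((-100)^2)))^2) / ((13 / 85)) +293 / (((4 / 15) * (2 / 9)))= -456.39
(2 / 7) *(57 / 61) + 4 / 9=2734 / 3843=0.71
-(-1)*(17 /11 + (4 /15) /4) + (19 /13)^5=507320273 /61263345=8.28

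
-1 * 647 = -647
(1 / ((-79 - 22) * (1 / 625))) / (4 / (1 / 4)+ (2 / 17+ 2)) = -10625 / 31108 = -0.34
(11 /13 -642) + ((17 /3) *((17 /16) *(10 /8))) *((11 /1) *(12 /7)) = -726885 /1456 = -499.23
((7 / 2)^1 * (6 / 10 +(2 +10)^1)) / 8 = 441 / 80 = 5.51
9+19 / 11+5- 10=63 / 11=5.73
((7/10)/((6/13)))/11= 91/660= 0.14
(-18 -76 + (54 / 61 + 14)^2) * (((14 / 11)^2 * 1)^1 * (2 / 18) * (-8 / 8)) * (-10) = 310130800 / 1350723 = 229.60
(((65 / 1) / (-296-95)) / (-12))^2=4225 / 22014864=0.00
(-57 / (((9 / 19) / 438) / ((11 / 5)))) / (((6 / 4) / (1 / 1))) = -1159532 / 15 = -77302.13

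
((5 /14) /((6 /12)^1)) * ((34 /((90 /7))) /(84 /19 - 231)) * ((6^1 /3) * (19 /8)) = -6137 /154980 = -0.04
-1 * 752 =-752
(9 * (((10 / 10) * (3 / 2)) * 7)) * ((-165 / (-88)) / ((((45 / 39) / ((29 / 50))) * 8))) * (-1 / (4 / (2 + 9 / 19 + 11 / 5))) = -7909083 / 608000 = -13.01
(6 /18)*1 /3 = 1 /9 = 0.11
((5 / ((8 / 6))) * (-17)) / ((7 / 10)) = -1275 / 14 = -91.07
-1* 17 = -17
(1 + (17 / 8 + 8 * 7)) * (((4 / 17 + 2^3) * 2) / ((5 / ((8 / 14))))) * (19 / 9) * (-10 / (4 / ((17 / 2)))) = -44935 / 9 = -4992.78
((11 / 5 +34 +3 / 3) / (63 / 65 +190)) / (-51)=-806 / 211021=-0.00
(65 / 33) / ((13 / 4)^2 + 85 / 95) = 19760 / 114939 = 0.17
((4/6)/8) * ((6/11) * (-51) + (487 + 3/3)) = 2531/66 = 38.35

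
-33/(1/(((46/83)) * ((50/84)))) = -6325/581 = -10.89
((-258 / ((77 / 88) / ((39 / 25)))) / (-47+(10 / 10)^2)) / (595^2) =40248 / 1424950625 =0.00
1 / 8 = 0.12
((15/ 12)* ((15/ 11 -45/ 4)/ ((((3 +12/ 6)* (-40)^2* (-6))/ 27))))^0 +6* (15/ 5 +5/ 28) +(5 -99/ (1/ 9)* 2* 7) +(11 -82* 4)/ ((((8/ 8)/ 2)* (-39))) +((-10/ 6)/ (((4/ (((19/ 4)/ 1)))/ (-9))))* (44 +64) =-11475743/ 1092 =-10508.92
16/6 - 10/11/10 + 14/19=2077/627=3.31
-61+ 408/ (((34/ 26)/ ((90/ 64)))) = 1511/ 4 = 377.75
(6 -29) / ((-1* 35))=23 / 35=0.66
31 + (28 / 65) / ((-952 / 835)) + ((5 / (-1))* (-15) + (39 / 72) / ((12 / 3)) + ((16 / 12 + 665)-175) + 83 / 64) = 8463597 / 14144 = 598.39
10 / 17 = 0.59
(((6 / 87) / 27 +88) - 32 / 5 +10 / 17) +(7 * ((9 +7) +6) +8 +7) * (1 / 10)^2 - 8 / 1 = 101004919 / 1331100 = 75.88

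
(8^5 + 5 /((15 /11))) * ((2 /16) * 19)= 1867985 /24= 77832.71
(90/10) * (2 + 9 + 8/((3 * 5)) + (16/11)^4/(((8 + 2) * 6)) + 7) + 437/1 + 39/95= 841327288/1390895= 604.88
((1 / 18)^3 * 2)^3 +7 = 173564379073 / 24794911296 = 7.00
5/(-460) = -1/92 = -0.01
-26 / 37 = -0.70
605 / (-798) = -605 / 798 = -0.76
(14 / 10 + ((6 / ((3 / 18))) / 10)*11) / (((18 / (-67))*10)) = -15.26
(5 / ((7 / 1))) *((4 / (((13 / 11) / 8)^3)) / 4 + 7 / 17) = 58002015 / 261443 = 221.85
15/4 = 3.75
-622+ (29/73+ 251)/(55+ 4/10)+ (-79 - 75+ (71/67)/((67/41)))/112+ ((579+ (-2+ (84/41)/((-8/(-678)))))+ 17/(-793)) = 43559338044674385/330542495292464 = 131.78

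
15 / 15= 1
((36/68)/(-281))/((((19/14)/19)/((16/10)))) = -1008/23885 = -0.04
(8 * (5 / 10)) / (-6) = -2 / 3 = -0.67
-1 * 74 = -74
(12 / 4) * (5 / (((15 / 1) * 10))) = 1 / 10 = 0.10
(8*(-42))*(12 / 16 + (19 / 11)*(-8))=48300 / 11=4390.91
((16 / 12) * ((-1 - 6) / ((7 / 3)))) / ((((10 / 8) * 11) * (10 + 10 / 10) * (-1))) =16 / 605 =0.03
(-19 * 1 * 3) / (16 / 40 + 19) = -285 / 97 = -2.94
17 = 17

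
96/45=32/15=2.13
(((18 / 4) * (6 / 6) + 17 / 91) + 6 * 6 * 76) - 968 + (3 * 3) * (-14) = 299697 / 182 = 1646.69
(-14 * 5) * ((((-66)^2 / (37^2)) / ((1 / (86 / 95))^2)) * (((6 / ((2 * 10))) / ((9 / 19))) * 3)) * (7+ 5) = -2706225984 / 650275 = -4161.66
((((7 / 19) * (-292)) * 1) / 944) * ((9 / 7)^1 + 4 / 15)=-11899 / 67260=-0.18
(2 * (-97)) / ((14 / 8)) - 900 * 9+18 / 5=-287254 / 35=-8207.26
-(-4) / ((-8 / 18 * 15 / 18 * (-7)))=54 / 35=1.54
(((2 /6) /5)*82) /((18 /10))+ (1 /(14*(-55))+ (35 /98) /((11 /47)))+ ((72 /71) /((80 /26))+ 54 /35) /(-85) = 4.54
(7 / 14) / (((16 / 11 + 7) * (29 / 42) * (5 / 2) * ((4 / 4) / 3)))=462 / 4495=0.10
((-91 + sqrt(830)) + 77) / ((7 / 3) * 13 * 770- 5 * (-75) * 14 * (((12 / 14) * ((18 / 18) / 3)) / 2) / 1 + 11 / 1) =-42 / 72353 + 3 * sqrt(830) / 72353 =0.00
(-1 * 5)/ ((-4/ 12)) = 15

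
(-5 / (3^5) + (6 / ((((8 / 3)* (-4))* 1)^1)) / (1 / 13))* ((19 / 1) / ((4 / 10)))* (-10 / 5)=2708545 / 3888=696.64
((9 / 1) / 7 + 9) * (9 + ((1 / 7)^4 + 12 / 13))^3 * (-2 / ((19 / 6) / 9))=-231076907469606290688 / 4044437961419401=-57134.49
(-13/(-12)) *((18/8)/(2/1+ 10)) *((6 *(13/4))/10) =507/1280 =0.40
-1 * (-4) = 4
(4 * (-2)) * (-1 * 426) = 3408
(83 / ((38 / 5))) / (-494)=-415 / 18772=-0.02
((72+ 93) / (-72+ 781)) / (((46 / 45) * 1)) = 7425 / 32614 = 0.23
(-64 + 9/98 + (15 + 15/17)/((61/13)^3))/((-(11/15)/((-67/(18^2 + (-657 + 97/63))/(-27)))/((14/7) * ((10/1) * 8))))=-323057403175400/3102210384889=-104.14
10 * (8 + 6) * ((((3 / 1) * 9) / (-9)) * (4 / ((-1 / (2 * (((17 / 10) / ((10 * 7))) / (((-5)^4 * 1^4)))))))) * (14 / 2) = 2856 / 3125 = 0.91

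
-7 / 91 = -1 / 13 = -0.08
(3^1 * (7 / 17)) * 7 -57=-822 / 17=-48.35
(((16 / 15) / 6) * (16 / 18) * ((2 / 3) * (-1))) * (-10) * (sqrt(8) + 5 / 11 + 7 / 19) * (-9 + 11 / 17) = -72704 * sqrt(2) / 4131- 6252544 / 863379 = -32.13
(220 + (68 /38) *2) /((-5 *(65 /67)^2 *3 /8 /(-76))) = 203405568 /21125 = 9628.67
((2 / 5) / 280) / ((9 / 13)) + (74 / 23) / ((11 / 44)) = 1865099 / 144900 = 12.87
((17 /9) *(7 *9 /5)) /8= 119 /40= 2.98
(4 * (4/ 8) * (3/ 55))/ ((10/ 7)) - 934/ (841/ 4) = -1009739/ 231275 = -4.37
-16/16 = -1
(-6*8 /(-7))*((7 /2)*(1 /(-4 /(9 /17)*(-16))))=27 /136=0.20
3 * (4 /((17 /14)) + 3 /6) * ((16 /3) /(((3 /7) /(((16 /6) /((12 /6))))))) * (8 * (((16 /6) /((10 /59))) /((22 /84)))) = 254593024 /2805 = 90764.00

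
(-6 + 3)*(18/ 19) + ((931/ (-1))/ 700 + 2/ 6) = -21881/ 5700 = -3.84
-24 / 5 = -4.80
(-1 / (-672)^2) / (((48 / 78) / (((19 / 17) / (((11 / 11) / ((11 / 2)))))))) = -2717 / 122830848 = -0.00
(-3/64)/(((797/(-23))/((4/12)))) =23/51008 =0.00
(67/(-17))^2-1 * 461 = -445.47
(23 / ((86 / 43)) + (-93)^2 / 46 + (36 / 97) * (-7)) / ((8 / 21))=9226077 / 17848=516.92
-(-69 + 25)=44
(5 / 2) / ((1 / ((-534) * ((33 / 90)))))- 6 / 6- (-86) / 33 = -32201 / 66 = -487.89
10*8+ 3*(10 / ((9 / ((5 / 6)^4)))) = 158645 / 1944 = 81.61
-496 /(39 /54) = -8928 /13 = -686.77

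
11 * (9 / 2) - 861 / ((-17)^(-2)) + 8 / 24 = -1492675 / 6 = -248779.17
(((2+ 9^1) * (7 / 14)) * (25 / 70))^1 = 55 / 28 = 1.96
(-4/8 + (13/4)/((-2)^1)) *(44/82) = -187/164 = -1.14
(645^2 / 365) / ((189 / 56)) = 73960 / 219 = 337.72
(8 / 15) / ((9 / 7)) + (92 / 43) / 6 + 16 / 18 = 9638 / 5805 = 1.66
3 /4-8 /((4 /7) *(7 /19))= -149 /4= -37.25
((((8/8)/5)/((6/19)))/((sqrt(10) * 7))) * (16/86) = 38 * sqrt(10)/22575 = 0.01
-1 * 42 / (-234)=7 / 39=0.18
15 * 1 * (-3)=-45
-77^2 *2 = -11858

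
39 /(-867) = -13 /289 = -0.04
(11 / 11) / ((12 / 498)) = 83 / 2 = 41.50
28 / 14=2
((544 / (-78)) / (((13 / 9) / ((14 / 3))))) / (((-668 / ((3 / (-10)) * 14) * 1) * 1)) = -19992 / 141115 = -0.14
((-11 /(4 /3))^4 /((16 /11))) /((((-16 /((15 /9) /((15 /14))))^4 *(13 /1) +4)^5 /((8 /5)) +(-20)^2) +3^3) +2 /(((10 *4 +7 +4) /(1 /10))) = 13324973346274542505380086716500909899339727317 /3397868203300008338804237553362015863379011522560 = 0.00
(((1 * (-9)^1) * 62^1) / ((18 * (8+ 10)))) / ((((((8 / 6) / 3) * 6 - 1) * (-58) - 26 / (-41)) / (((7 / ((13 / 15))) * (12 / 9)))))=44485 / 230334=0.19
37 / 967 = 0.04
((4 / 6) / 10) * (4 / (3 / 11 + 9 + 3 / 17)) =0.03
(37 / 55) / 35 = 37 / 1925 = 0.02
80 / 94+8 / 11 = 816 / 517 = 1.58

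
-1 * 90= -90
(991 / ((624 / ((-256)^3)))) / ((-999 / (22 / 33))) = 2078277632 / 116883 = 17780.84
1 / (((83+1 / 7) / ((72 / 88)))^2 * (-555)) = -147 / 842481860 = -0.00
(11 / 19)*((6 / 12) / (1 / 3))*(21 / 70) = 99 / 380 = 0.26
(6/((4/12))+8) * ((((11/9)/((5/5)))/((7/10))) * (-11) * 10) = -314600/63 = -4993.65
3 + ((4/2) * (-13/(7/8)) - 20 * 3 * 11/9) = -2101/21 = -100.05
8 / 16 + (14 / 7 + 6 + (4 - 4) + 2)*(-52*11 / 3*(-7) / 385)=211 / 6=35.17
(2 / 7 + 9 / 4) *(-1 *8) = -142 / 7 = -20.29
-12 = -12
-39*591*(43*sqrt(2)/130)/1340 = -76239*sqrt(2)/13400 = -8.05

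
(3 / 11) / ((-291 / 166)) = -166 / 1067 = -0.16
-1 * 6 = -6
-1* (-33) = 33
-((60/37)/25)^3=-1728/6331625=-0.00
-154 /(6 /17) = -1309 /3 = -436.33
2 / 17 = 0.12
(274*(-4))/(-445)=1096/445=2.46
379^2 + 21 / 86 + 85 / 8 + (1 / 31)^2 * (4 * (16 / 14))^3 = 16288741538581 / 113390312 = 143651.97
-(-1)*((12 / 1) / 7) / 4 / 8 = 3 / 56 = 0.05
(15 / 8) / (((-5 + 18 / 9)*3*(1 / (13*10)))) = -325 / 12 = -27.08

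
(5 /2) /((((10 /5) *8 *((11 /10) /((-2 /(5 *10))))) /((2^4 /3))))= -1 /33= -0.03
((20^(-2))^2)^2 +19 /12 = 121600000003 /76800000000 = 1.58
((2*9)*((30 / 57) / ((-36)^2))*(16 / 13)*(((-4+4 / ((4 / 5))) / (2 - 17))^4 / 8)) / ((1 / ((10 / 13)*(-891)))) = -0.00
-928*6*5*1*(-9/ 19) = 250560/ 19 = 13187.37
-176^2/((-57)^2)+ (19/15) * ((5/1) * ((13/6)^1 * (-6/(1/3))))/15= -422381/16245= -26.00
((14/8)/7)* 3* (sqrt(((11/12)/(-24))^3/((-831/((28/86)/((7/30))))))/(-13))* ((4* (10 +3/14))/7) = -121* sqrt(1310210)/1344704256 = -0.00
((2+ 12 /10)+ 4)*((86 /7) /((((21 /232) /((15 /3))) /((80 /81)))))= 6384640 /1323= 4825.88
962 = 962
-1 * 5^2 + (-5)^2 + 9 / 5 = 9 / 5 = 1.80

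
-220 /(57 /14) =-3080 /57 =-54.04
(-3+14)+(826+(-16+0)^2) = 1093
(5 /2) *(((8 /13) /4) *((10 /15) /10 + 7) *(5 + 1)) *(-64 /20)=-3392 /65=-52.18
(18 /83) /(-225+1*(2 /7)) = -126 /130559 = -0.00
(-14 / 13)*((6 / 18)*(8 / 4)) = -28 / 39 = -0.72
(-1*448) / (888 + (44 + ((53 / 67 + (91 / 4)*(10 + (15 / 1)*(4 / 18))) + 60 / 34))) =-1530816 / 4229867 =-0.36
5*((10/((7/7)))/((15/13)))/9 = 130/27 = 4.81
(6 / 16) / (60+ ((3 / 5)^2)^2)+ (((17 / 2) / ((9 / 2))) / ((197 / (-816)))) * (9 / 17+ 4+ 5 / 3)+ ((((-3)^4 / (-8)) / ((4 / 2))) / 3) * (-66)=5588391527 / 88841484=62.90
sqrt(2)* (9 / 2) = 9* sqrt(2) / 2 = 6.36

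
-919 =-919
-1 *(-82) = 82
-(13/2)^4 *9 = -16065.56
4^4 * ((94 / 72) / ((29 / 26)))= 78208 / 261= 299.65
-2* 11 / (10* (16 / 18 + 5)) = -99 / 265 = -0.37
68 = 68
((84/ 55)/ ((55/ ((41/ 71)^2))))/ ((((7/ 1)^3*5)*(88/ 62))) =156333/ 41096122375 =0.00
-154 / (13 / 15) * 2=-4620 / 13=-355.38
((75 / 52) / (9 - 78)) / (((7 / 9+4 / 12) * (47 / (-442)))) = 0.18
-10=-10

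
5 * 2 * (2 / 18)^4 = 0.00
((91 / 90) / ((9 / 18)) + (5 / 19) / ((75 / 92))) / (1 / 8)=3208 / 171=18.76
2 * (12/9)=2.67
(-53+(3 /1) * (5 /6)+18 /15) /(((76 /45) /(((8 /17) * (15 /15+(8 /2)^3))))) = -892.89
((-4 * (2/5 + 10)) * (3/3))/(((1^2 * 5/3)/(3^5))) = -151632/25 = -6065.28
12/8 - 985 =-1967/2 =-983.50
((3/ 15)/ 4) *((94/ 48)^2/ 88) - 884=-896161631/ 1013760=-884.00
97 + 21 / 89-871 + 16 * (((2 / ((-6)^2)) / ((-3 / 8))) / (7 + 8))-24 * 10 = -1013.92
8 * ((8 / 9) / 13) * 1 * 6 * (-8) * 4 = -4096 / 39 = -105.03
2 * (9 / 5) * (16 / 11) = 288 / 55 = 5.24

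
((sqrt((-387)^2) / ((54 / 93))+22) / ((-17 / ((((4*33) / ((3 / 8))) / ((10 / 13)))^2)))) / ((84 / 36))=-636045696 / 175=-3634546.83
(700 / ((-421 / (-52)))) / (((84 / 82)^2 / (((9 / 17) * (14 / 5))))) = 874120 / 7157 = 122.13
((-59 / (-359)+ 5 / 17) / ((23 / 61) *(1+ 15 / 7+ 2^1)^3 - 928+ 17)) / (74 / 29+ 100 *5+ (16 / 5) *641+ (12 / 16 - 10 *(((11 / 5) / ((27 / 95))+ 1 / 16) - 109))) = -366710558256 / 2452510165340479421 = -0.00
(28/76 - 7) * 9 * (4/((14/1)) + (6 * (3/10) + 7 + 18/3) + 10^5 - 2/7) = -567083916/95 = -5969304.38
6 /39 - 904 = -11750 /13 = -903.85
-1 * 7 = -7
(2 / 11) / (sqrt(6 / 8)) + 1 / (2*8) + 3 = 4*sqrt(3) / 33 + 49 / 16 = 3.27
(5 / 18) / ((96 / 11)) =55 / 1728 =0.03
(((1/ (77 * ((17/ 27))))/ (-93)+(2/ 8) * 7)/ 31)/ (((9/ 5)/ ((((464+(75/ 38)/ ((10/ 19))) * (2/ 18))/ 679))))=2656979035/ 1106974992816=0.00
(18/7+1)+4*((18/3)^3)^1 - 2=6059/7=865.57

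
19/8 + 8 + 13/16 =179/16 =11.19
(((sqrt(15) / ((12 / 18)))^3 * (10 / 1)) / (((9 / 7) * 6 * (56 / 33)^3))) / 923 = 2695275 * sqrt(15) / 185249792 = 0.06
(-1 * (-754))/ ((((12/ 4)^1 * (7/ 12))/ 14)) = 6032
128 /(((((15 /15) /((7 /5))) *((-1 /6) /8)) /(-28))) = 1204224 /5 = 240844.80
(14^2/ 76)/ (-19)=-49/ 361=-0.14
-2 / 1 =-2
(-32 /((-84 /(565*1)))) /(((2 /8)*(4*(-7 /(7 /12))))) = -17.94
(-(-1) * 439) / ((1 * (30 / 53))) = 23267 / 30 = 775.57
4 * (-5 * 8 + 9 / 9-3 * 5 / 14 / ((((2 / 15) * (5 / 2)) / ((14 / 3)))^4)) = -164796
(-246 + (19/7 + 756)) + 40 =3869/7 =552.71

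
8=8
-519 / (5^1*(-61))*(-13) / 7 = -6747 / 2135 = -3.16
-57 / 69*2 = -1.65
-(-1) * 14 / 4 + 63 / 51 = 161 / 34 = 4.74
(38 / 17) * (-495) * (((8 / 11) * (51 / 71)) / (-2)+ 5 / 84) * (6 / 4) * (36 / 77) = 101812545 / 650573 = 156.50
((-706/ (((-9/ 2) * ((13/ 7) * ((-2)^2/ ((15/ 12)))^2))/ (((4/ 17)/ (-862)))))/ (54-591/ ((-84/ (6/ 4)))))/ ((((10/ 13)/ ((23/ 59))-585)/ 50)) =1989155/ 664900499394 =0.00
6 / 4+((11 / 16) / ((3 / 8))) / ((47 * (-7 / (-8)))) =3049 / 1974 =1.54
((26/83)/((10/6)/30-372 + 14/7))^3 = -102503232/168834548902312873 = -0.00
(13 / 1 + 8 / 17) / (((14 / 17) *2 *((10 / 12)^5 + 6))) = 445176 / 348467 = 1.28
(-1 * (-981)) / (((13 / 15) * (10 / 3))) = 8829 / 26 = 339.58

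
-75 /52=-1.44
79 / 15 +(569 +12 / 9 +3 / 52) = 149671 / 260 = 575.66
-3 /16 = -0.19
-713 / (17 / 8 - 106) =5704 / 831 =6.86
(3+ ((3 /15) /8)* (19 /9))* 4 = 12.21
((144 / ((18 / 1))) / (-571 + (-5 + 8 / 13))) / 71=-13 / 66385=-0.00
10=10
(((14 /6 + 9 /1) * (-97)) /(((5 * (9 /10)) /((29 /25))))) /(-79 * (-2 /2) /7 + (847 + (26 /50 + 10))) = -1338988 /4105107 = -0.33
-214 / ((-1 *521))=214 / 521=0.41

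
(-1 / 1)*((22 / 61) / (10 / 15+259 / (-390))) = -8580 / 61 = -140.66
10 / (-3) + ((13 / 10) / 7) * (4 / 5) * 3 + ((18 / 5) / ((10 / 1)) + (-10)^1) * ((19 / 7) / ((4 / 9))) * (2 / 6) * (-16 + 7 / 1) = 72967 / 420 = 173.73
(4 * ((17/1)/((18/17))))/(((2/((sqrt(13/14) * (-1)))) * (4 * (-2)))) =289 * sqrt(182)/1008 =3.87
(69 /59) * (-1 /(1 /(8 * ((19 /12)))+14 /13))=-1.01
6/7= 0.86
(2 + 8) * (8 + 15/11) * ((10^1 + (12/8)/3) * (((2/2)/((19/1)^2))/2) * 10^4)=54075000/3971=13617.48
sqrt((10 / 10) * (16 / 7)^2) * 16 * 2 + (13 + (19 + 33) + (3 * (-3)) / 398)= 384803 / 2786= 138.12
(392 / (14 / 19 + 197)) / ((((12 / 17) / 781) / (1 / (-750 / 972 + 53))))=78527988 / 1869881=42.00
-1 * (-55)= 55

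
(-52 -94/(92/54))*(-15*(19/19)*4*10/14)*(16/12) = 6124.22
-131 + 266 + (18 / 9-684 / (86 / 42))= -8473 / 43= -197.05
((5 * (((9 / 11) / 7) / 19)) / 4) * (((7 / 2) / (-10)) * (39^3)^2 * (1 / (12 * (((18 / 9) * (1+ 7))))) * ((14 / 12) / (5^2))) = -24631206327 / 10700800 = -2301.81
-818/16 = -409/8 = -51.12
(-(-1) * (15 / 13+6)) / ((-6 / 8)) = -124 / 13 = -9.54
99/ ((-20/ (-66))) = 3267/ 10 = 326.70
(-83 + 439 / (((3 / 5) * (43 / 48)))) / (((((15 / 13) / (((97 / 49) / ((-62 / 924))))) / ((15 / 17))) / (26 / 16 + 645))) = -970256572857 / 90644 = -10704035.27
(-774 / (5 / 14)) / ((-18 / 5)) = 602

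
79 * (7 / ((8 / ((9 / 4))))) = 4977 / 32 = 155.53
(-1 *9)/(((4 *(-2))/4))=4.50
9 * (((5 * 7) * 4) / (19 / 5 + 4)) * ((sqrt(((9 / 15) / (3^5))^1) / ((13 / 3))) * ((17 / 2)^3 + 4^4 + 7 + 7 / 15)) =737177 * sqrt(5) / 1014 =1625.62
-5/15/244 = -1/732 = -0.00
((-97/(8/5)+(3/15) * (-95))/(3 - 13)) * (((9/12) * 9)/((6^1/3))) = 17199/640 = 26.87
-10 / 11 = -0.91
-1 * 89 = -89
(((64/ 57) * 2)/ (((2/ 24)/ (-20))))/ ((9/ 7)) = -71680/ 171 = -419.18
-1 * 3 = -3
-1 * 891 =-891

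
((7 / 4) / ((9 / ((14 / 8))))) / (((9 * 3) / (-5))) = -245 / 3888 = -0.06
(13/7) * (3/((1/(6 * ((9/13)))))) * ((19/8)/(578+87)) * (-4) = -81/245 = -0.33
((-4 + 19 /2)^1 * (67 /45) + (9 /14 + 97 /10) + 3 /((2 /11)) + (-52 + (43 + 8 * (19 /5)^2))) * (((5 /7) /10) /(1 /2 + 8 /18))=10.71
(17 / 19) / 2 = 17 / 38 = 0.45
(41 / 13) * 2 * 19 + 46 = 2156 / 13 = 165.85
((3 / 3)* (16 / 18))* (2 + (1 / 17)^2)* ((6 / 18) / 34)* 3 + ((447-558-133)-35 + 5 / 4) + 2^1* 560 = 49658779 / 58956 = 842.30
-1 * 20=-20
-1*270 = -270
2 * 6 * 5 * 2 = 120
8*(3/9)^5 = 8/243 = 0.03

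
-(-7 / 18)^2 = -0.15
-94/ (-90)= 47/ 45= 1.04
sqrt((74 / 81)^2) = 0.91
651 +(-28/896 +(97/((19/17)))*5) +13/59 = 38926015/35872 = 1085.14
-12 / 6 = -2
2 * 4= 8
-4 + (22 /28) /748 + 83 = 75209 /952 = 79.00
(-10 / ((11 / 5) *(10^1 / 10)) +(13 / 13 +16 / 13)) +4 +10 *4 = 41.69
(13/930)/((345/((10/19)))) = 13/609615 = 0.00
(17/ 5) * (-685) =-2329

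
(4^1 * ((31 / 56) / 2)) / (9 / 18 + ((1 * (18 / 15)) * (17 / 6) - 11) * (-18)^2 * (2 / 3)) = -155 / 229754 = -0.00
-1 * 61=-61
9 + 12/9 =10.33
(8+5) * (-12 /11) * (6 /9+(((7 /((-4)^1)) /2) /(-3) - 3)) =637 /22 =28.95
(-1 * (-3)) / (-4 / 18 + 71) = 27 / 637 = 0.04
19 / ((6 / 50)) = 158.33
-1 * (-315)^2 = -99225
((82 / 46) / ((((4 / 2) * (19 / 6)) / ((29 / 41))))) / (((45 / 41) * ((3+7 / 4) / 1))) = 4756 / 124545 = 0.04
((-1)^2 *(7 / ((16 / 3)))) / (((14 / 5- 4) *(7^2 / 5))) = -25 / 224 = -0.11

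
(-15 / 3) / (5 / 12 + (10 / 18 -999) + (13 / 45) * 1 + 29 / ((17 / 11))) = 15300 / 2995661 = 0.01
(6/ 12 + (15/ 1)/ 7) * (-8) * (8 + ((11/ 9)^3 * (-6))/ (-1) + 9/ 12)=-708661/ 1701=-416.61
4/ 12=0.33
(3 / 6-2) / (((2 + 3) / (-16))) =24 / 5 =4.80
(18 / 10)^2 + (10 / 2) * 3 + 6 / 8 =1899 / 100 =18.99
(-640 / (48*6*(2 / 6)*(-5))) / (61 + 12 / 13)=52 / 2415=0.02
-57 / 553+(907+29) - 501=240498 / 553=434.90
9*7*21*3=3969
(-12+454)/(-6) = -221/3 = -73.67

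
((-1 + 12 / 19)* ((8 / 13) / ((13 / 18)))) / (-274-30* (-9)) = 252 / 3211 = 0.08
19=19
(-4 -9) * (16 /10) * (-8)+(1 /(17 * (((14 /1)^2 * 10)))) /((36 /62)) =19960019 /119952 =166.40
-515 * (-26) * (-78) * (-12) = 12533040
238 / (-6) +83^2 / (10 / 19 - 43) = -162902 / 807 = -201.86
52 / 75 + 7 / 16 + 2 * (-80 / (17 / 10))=-1896931 / 20400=-92.99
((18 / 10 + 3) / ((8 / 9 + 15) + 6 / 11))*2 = 4752 / 8135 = 0.58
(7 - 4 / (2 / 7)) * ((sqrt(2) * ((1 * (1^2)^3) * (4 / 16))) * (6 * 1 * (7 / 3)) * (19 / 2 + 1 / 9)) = -8477 * sqrt(2) / 36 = -333.01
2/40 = 1/20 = 0.05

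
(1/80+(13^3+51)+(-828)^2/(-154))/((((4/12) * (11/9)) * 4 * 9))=-40726809/271040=-150.26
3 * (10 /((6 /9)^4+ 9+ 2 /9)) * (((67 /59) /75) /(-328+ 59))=-10854 /60547865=-0.00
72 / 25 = 2.88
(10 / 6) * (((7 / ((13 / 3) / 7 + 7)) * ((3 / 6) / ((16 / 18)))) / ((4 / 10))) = 2205 / 1024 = 2.15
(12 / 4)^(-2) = 1 / 9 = 0.11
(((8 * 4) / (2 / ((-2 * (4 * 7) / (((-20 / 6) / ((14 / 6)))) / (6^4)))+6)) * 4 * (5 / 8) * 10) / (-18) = -0.62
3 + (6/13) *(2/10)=201/65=3.09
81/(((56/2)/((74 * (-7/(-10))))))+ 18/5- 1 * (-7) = 3209/20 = 160.45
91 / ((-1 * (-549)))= 91 / 549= 0.17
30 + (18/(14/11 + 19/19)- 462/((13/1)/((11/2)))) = -51201/325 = -157.54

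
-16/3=-5.33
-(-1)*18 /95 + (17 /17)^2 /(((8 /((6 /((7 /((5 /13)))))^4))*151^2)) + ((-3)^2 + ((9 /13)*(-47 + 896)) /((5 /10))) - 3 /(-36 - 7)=7567557476774551404 /6387214846333685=1184.80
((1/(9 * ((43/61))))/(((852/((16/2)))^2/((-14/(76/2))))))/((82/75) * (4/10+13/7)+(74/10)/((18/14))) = -1494500/2400387725007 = -0.00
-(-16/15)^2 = -256/225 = -1.14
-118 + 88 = -30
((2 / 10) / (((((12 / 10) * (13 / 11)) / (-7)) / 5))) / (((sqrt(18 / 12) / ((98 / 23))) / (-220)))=4150300 * sqrt(6) / 2691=3777.82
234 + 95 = 329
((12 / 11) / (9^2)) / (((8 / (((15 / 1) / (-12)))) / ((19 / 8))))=-95 / 19008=-0.00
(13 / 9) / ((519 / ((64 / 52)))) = 16 / 4671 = 0.00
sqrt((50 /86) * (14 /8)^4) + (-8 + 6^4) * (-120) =-154560 + 245 * sqrt(43) /688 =-154557.66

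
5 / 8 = 0.62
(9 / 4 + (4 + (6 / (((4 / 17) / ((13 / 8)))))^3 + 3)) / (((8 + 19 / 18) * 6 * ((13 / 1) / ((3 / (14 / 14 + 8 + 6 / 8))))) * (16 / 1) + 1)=874416405 / 451342336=1.94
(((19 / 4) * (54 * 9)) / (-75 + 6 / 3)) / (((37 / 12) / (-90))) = 2493180 / 2701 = 923.06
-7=-7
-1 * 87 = -87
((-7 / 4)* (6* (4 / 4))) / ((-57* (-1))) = -7 / 38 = -0.18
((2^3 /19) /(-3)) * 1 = -8 /57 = -0.14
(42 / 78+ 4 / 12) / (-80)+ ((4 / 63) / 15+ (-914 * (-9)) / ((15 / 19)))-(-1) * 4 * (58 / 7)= 1027294913 / 98280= 10452.74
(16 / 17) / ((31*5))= 16 / 2635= 0.01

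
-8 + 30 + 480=502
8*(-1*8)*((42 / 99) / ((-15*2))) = 448 / 495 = 0.91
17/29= 0.59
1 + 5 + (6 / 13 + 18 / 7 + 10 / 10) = 913 / 91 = 10.03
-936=-936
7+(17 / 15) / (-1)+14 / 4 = 281 / 30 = 9.37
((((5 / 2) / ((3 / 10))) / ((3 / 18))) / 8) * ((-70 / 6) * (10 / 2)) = -4375 / 12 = -364.58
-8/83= -0.10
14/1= 14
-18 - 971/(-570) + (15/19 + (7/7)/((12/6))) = -4277/285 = -15.01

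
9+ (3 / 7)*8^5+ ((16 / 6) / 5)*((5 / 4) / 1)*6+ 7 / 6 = 14057.60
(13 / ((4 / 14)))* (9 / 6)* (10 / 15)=91 / 2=45.50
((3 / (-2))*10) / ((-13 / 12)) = 180 / 13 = 13.85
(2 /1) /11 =2 /11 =0.18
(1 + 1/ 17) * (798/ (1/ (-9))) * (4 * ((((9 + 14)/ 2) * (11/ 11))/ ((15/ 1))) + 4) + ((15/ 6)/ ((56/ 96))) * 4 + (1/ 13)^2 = -5401926221/ 100555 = -53721.11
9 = 9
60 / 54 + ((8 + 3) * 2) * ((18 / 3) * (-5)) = -5930 / 9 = -658.89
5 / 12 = 0.42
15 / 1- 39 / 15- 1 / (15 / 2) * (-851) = 1888 / 15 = 125.87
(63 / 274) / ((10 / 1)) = 63 / 2740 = 0.02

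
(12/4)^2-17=-8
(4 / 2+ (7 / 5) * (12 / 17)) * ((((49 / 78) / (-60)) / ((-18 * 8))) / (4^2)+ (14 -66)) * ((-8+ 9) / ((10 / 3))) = -71209076657 / 1527552000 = -46.62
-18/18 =-1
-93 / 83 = -1.12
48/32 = 3/2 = 1.50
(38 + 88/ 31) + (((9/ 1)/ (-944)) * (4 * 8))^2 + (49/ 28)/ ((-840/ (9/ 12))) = 2826765689/ 69063040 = 40.93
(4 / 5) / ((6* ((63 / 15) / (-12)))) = -8 / 21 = -0.38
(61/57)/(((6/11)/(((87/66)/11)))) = 1769/7524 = 0.24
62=62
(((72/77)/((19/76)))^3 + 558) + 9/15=1394536029/2282665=610.92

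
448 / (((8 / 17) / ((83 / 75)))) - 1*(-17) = 80291 / 75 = 1070.55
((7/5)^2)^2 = 3.84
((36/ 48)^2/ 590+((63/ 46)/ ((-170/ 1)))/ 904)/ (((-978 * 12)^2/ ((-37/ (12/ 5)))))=-0.00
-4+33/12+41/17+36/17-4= -49/68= -0.72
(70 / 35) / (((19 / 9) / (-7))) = -126 / 19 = -6.63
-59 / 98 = -0.60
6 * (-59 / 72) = -59 / 12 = -4.92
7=7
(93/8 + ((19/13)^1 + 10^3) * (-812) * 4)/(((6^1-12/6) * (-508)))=1600.76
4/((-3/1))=-4/3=-1.33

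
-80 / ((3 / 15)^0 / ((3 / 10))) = -24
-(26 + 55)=-81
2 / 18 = 1 / 9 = 0.11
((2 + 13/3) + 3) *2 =56/3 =18.67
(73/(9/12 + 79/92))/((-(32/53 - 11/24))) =-2135688/6845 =-312.01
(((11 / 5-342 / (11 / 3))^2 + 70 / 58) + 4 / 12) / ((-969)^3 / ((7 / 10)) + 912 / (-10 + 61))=-259805845243 / 40706604547321350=-0.00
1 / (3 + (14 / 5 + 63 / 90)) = 2 / 13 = 0.15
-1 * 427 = -427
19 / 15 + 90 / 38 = 1036 / 285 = 3.64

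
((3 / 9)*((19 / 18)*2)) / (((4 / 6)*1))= 19 / 18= 1.06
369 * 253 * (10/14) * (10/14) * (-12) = -28007100/49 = -571573.47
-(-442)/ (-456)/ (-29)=221/ 6612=0.03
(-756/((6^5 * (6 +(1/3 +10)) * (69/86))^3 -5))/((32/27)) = -405724221/673039423477392472328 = -0.00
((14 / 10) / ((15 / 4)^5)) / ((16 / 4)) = 1792 / 3796875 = 0.00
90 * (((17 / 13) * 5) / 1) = 588.46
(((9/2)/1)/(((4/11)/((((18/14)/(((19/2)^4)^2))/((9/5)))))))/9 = 1760/118884941287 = 0.00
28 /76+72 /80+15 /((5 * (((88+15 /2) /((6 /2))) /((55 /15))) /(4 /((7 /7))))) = 96191 /36290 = 2.65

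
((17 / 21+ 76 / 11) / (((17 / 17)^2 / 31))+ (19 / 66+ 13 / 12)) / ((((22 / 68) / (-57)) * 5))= -71821957 / 8470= -8479.57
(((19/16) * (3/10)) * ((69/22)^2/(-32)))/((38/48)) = -42849/309760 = -0.14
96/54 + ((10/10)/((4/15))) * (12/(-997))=15547/8973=1.73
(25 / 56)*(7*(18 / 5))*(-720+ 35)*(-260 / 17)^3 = 135445050000 / 4913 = 27568705.48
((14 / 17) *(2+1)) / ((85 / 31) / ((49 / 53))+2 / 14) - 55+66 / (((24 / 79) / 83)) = 962086285 / 53516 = 17977.54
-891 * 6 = -5346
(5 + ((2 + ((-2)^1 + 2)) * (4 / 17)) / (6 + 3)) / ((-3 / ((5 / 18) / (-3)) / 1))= 3865 / 24786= 0.16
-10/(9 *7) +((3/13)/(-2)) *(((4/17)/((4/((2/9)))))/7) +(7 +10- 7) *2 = 276247/13923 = 19.84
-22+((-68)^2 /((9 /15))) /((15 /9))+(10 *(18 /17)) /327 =8527566 /1853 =4602.03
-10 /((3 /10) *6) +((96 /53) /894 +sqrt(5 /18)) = -394706 /71073 +sqrt(10) /6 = -5.03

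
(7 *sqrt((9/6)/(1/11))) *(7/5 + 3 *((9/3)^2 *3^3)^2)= 5037061.42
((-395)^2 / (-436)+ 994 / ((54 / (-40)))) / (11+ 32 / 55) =-708419525 / 7498764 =-94.47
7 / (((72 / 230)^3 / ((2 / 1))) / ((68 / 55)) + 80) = 36196825 / 413742152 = 0.09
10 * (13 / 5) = 26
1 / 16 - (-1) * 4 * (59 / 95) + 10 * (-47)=-467.45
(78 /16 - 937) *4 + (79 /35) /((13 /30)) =-677639 /182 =-3723.29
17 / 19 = 0.89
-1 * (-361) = 361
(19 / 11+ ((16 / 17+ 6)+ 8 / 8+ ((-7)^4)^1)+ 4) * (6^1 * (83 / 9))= 74956138 / 561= 133611.65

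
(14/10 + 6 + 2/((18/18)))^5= 229345007/3125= 73390.40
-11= -11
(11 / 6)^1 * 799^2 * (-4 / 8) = -7022411 / 12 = -585200.92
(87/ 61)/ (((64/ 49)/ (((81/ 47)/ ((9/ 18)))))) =345303/ 91744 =3.76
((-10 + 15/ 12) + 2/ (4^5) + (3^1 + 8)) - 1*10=-3967/ 512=-7.75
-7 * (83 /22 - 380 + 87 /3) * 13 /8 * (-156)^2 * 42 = 44407508418 /11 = 4037046219.82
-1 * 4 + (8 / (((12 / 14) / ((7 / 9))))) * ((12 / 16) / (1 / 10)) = 454 / 9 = 50.44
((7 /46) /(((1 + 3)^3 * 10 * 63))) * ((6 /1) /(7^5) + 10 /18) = 84089 /40078644480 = 0.00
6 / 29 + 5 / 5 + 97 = 2848 / 29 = 98.21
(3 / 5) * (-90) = -54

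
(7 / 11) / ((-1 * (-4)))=7 / 44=0.16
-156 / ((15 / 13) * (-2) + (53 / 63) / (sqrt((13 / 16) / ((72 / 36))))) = 6771492 * sqrt(26) / 600889 + 60368490 / 600889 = 157.93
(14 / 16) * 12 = 21 / 2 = 10.50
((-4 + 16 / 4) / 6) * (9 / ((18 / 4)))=0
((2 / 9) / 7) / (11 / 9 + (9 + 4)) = 1 / 448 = 0.00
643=643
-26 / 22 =-13 / 11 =-1.18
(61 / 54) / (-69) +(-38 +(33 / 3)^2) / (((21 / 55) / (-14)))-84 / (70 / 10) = -11384233 / 3726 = -3055.35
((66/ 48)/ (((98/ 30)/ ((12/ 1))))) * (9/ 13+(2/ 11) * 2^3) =10.84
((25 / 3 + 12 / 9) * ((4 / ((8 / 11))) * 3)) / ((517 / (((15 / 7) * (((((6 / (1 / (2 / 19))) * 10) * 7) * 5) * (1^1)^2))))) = 146.14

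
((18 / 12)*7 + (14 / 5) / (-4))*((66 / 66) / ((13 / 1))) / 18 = 49 / 1170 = 0.04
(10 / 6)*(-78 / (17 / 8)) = -61.18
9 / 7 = 1.29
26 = 26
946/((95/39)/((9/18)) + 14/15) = 92235/566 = 162.96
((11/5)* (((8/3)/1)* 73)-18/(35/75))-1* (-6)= 41548/105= 395.70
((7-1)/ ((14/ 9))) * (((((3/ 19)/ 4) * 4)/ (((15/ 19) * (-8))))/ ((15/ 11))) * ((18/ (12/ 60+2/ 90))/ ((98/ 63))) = -72171/ 19600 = -3.68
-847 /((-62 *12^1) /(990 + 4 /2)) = 3388 /3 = 1129.33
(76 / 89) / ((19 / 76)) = 304 / 89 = 3.42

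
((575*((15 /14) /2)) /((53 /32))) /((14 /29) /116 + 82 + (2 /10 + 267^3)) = 580290000 /59388938803957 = 0.00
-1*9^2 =-81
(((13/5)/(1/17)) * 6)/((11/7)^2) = 64974/605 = 107.40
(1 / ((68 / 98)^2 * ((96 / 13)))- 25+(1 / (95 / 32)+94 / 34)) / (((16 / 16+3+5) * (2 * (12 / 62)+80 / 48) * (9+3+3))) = -7065024403 / 90614678400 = -0.08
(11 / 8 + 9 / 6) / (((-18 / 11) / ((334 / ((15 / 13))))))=-549263 / 1080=-508.58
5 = 5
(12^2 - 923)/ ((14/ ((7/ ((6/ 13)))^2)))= -12799.40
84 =84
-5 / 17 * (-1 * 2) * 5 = 50 / 17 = 2.94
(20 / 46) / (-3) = -10 / 69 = -0.14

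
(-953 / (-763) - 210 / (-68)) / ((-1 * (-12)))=112517 / 311304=0.36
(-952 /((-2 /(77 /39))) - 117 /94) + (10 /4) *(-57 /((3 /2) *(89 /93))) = 273835415 /326274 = 839.28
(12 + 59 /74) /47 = 947 /3478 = 0.27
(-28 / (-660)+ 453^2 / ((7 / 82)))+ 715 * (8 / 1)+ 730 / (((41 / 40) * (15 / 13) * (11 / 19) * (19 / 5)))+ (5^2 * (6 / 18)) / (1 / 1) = 38040047268 / 15785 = 2409885.79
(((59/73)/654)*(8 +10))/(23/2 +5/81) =28674/14903461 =0.00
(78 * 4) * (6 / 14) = 936 / 7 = 133.71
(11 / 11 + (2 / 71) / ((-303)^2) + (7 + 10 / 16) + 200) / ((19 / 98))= 533084460643 / 495401364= 1076.07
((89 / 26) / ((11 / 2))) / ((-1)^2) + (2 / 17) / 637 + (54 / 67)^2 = 680250755 / 534725191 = 1.27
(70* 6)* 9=3780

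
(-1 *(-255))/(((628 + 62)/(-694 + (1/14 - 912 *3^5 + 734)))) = -52735071/644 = -81886.76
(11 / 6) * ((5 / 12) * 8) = 55 / 9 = 6.11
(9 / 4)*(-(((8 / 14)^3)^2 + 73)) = -77332257 / 470596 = -164.33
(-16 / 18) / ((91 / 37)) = -296 / 819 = -0.36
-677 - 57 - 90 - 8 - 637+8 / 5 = -7337 / 5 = -1467.40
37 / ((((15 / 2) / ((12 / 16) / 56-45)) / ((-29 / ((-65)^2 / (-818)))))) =-1474120663 / 1183000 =-1246.09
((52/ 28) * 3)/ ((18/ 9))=39/ 14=2.79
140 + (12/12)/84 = 11761/84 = 140.01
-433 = -433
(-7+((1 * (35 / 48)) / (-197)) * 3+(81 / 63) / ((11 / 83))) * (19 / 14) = 12405499 / 3397856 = 3.65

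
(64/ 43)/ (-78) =-32/ 1677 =-0.02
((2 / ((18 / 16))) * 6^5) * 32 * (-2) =-884736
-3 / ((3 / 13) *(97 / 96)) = -1248 / 97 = -12.87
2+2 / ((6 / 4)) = 10 / 3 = 3.33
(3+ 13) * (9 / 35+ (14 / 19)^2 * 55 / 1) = 481.90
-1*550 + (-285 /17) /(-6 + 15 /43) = -753265 /1377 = -547.03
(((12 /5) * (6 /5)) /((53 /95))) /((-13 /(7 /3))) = -3192 /3445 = -0.93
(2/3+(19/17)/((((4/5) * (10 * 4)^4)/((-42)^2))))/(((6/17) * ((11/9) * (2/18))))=156898233/11264000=13.93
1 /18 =0.06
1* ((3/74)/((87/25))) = 25/2146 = 0.01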